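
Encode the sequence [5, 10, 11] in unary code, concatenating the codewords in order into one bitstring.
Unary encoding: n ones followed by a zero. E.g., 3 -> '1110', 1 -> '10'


Encode each number as n ones followed by a terminating 0:
  5 -> 111110 (6 bits)
  10 -> 11111111110 (11 bits)
  11 -> 111111111110 (12 bits)
Total length = 6 + 11 + 12 = 29 bits.

Unary([5, 10, 11]) = 11111011111111110111111111110 (29 bits)


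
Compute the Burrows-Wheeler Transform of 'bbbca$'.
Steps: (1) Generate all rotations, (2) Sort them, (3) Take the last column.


Rotations (sorted):
  0: $bbbca -> last char: a
  1: a$bbbc -> last char: c
  2: bbbca$ -> last char: $
  3: bbca$b -> last char: b
  4: bca$bb -> last char: b
  5: ca$bbb -> last char: b


BWT = ac$bbb


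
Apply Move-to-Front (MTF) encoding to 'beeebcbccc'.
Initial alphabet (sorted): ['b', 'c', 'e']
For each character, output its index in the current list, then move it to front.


MTF encoding:
'b': index 0 in ['b', 'c', 'e'] -> ['b', 'c', 'e']
'e': index 2 in ['b', 'c', 'e'] -> ['e', 'b', 'c']
'e': index 0 in ['e', 'b', 'c'] -> ['e', 'b', 'c']
'e': index 0 in ['e', 'b', 'c'] -> ['e', 'b', 'c']
'b': index 1 in ['e', 'b', 'c'] -> ['b', 'e', 'c']
'c': index 2 in ['b', 'e', 'c'] -> ['c', 'b', 'e']
'b': index 1 in ['c', 'b', 'e'] -> ['b', 'c', 'e']
'c': index 1 in ['b', 'c', 'e'] -> ['c', 'b', 'e']
'c': index 0 in ['c', 'b', 'e'] -> ['c', 'b', 'e']
'c': index 0 in ['c', 'b', 'e'] -> ['c', 'b', 'e']


Output: [0, 2, 0, 0, 1, 2, 1, 1, 0, 0]


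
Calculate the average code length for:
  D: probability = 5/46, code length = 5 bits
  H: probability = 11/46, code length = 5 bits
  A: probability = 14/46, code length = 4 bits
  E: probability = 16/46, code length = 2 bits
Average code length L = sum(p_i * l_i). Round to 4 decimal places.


Weighted contributions p_i * l_i:
  D: (5/46) * 5 = 25/46
  H: (11/46) * 5 = 55/46
  A: (14/46) * 4 = 56/46
  E: (16/46) * 2 = 32/46
Sum = (25 + 55 + 56 + 32)/46 = 168/46

L = 168/46 = 3.6522 bits/symbol


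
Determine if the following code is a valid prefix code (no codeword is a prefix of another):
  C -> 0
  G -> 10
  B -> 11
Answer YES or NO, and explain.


Checking each pair (does one codeword prefix another?):
  C='0' vs G='10': no prefix
  C='0' vs B='11': no prefix
  G='10' vs C='0': no prefix
  G='10' vs B='11': no prefix
  B='11' vs C='0': no prefix
  B='11' vs G='10': no prefix
No violation found over all pairs.

YES -- this is a valid prefix code. No codeword is a prefix of any other codeword.


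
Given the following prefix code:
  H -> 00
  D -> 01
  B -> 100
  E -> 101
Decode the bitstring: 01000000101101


Decoding step by step:
Bits 01 -> D
Bits 00 -> H
Bits 00 -> H
Bits 00 -> H
Bits 101 -> E
Bits 101 -> E


Decoded message: DHHHEE


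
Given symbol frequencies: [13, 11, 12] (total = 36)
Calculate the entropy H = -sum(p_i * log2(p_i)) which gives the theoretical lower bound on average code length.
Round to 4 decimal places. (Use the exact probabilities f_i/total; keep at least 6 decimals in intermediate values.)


Per-symbol terms -p_i * log2(p_i) with p_i = f_i/36:
  p = 13/36 = 0.361111: log2(p) = -1.469485, -p*log2(p) = 0.530647
  p = 11/36 = 0.305556: log2(p) = -1.710493, -p*log2(p) = 0.522651
  p = 12/36 = 0.333333: log2(p) = -1.584963, -p*log2(p) = 0.528321
H = 0.530647 + 0.522651 + 0.528321 = 1.581619

H = 1.5816 bits/symbol


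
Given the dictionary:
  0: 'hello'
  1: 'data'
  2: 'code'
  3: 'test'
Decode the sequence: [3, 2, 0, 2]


Look up each index in the dictionary:
  3 -> 'test'
  2 -> 'code'
  0 -> 'hello'
  2 -> 'code'

Decoded: "test code hello code"


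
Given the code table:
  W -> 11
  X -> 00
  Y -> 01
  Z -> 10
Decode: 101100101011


Decoding:
10 -> Z
11 -> W
00 -> X
10 -> Z
10 -> Z
11 -> W


Result: ZWXZZW


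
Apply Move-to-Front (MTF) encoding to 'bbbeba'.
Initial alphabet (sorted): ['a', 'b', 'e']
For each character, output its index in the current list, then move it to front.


MTF encoding:
'b': index 1 in ['a', 'b', 'e'] -> ['b', 'a', 'e']
'b': index 0 in ['b', 'a', 'e'] -> ['b', 'a', 'e']
'b': index 0 in ['b', 'a', 'e'] -> ['b', 'a', 'e']
'e': index 2 in ['b', 'a', 'e'] -> ['e', 'b', 'a']
'b': index 1 in ['e', 'b', 'a'] -> ['b', 'e', 'a']
'a': index 2 in ['b', 'e', 'a'] -> ['a', 'b', 'e']


Output: [1, 0, 0, 2, 1, 2]


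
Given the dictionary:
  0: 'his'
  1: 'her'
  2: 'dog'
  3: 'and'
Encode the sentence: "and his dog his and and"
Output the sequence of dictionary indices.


Look up each word in the dictionary:
  'and' -> 3
  'his' -> 0
  'dog' -> 2
  'his' -> 0
  'and' -> 3
  'and' -> 3

Encoded: [3, 0, 2, 0, 3, 3]


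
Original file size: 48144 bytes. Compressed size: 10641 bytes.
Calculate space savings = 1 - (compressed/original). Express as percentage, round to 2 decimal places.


ratio = compressed/original = 10641/48144 = 0.221024
savings = 1 - ratio = 1 - 0.221024 = 0.778976
as a percentage: 0.778976 * 100 = 77.9%

Space savings = 1 - 10641/48144 = 77.9%


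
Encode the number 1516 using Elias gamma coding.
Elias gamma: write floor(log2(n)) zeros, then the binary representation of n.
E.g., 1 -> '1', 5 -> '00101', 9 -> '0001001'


num_bits = floor(log2(1516)) + 1 = 11
leading_zeros = num_bits - 1 = 10
binary(1516) = 10111101100

Elias gamma(1516) = '0000000000' + '10111101100' = 000000000010111101100 (21 bits)


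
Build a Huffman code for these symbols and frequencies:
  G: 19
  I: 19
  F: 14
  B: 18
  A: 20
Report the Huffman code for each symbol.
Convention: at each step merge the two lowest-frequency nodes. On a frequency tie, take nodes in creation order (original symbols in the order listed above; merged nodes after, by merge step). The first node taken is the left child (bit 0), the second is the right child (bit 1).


Huffman tree construction:
Step 1: Merge F(14) + B(18) = 32
Step 2: Merge G(19) + I(19) = 38
Step 3: Merge A(20) + (F+B)(32) = 52
Step 4: Merge (G+I)(38) + (A+(F+B))(52) = 90
Read each symbol's code off the tree from the root (left child = 0, right child = 1).

Codes:
  G: 00 (length 2)
  I: 01 (length 2)
  F: 110 (length 3)
  B: 111 (length 3)
  A: 10 (length 2)
Average code length: 212/90 = 2.3556 bits/symbol


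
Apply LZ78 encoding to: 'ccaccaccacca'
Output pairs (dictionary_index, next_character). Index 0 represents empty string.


LZ78 encoding steps:
Dictionary: {0: ''}
Step 1: w='' (idx 0), next='c' -> output (0, 'c'), add 'c' as idx 1
Step 2: w='c' (idx 1), next='a' -> output (1, 'a'), add 'ca' as idx 2
Step 3: w='c' (idx 1), next='c' -> output (1, 'c'), add 'cc' as idx 3
Step 4: w='' (idx 0), next='a' -> output (0, 'a'), add 'a' as idx 4
Step 5: w='cc' (idx 3), next='a' -> output (3, 'a'), add 'cca' as idx 5
Step 6: w='cca' (idx 5), end of input -> output (5, '')


Encoded: [(0, 'c'), (1, 'a'), (1, 'c'), (0, 'a'), (3, 'a'), (5, '')]


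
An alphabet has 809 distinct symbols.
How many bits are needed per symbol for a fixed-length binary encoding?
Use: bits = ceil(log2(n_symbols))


log2(809) = 9.66
Bracket: 2^9 = 512 < 809 <= 2^10 = 1024
So ceil(log2(809)) = 10

bits = ceil(log2(809)) = ceil(9.66) = 10 bits


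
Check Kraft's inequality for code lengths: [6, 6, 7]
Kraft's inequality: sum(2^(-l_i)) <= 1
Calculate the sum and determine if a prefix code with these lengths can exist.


Sum = 2^(-6) + 2^(-6) + 2^(-7)
    = 0.015625 + 0.015625 + 0.0078125
    = 5/128 = 0.0390625
Since 0.0390625 <= 1, Kraft's inequality IS satisfied.
A prefix code with these lengths CAN exist.

Kraft sum = 0.0390625. Satisfied.


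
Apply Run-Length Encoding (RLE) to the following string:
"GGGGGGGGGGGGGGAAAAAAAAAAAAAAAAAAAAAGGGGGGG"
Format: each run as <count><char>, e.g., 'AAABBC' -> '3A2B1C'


Scanning runs left to right:
  i=0: run of 'G' x 14 -> '14G'
  i=14: run of 'A' x 21 -> '21A'
  i=35: run of 'G' x 7 -> '7G'

RLE = 14G21A7G


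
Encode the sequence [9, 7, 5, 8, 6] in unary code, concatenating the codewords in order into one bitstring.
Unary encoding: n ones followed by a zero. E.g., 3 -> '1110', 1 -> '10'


Encode each number as n ones followed by a terminating 0:
  9 -> 1111111110 (10 bits)
  7 -> 11111110 (8 bits)
  5 -> 111110 (6 bits)
  8 -> 111111110 (9 bits)
  6 -> 1111110 (7 bits)
Total length = 10 + 8 + 6 + 9 + 7 = 40 bits.

Unary([9, 7, 5, 8, 6]) = 1111111110111111101111101111111101111110 (40 bits)


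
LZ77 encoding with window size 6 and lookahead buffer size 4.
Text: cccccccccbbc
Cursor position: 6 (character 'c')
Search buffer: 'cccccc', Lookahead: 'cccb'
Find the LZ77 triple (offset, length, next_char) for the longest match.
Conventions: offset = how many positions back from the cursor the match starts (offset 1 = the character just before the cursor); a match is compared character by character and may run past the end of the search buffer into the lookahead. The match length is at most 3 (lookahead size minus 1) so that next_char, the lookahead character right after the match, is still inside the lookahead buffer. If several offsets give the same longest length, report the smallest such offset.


Try each offset into the search buffer:
  offset=1 (pos 5, char 'c'): match length 3
  offset=2 (pos 4, char 'c'): match length 3
  offset=3 (pos 3, char 'c'): match length 3
  offset=4 (pos 2, char 'c'): match length 3
  offset=5 (pos 1, char 'c'): match length 3
  offset=6 (pos 0, char 'c'): match length 3
Longest match has length 3, found at offsets 1, 2, 3, 4, 5, 6; take the smallest, offset 1.
next_char = character at position 6 + 3 = 9 -> 'b'

Best match: offset=1, length=3 (matching 'ccc' starting at position 5)
LZ77 triple: (1, 3, 'b')


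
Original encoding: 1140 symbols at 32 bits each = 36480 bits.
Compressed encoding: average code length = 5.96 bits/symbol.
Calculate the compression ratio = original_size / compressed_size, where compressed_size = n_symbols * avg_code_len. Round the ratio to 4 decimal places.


original_size = n_symbols * orig_bits = 1140 * 32 = 36480 bits
compressed_size = n_symbols * avg_code_len = 1140 * 5.96 = 6794.4 bits
ratio = original_size / compressed_size = 36480 / 6794.4 = 5.3691

Compression ratio = 5.3691


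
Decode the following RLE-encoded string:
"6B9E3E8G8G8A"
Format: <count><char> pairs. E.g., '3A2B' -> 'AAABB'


Expanding each <count><char> pair:
  6B -> 'BBBBBB'
  9E -> 'EEEEEEEEE'
  3E -> 'EEE'
  8G -> 'GGGGGGGG'
  8G -> 'GGGGGGGG'
  8A -> 'AAAAAAAA'

Decoded = BBBBBBEEEEEEEEEEEEGGGGGGGGGGGGGGGGAAAAAAAA


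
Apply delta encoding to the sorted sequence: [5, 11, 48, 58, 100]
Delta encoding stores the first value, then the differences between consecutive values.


First value: 5
Deltas:
  11 - 5 = 6
  48 - 11 = 37
  58 - 48 = 10
  100 - 58 = 42


Delta encoded: [5, 6, 37, 10, 42]


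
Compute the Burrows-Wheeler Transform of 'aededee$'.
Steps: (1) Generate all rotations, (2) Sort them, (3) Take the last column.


Rotations (sorted):
  0: $aededee -> last char: e
  1: aededee$ -> last char: $
  2: dedee$ae -> last char: e
  3: dee$aede -> last char: e
  4: e$aedede -> last char: e
  5: ededee$a -> last char: a
  6: edee$aed -> last char: d
  7: ee$aeded -> last char: d


BWT = e$eeeadd


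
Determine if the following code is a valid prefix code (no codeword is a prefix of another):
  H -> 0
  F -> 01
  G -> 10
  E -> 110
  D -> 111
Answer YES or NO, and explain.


Checking each pair (does one codeword prefix another?):
  H='0' vs F='01': prefix -- VIOLATION

NO -- this is NOT a valid prefix code. H (0) is a prefix of F (01).


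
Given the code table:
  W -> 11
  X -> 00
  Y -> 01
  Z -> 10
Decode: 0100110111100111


Decoding:
01 -> Y
00 -> X
11 -> W
01 -> Y
11 -> W
10 -> Z
01 -> Y
11 -> W


Result: YXWYWZYW


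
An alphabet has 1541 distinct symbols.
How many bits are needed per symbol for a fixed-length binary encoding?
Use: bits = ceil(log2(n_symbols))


log2(1541) = 10.5897
Bracket: 2^10 = 1024 < 1541 <= 2^11 = 2048
So ceil(log2(1541)) = 11

bits = ceil(log2(1541)) = ceil(10.5897) = 11 bits


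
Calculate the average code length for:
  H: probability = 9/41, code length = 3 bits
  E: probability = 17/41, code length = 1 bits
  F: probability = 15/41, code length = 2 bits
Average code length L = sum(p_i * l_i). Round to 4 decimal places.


Weighted contributions p_i * l_i:
  H: (9/41) * 3 = 27/41
  E: (17/41) * 1 = 17/41
  F: (15/41) * 2 = 30/41
Sum = (27 + 17 + 30)/41 = 74/41

L = 74/41 = 1.8049 bits/symbol


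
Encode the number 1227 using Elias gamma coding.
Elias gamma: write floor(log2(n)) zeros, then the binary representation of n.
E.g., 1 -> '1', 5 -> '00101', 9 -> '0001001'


num_bits = floor(log2(1227)) + 1 = 11
leading_zeros = num_bits - 1 = 10
binary(1227) = 10011001011

Elias gamma(1227) = '0000000000' + '10011001011' = 000000000010011001011 (21 bits)


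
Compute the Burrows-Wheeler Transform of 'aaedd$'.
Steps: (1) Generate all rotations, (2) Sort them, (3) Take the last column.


Rotations (sorted):
  0: $aaedd -> last char: d
  1: aaedd$ -> last char: $
  2: aedd$a -> last char: a
  3: d$aaed -> last char: d
  4: dd$aae -> last char: e
  5: edd$aa -> last char: a


BWT = d$adea


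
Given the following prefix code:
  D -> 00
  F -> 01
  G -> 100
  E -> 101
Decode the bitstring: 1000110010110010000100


Decoding step by step:
Bits 100 -> G
Bits 01 -> F
Bits 100 -> G
Bits 101 -> E
Bits 100 -> G
Bits 100 -> G
Bits 00 -> D
Bits 100 -> G


Decoded message: GFGEGGDG


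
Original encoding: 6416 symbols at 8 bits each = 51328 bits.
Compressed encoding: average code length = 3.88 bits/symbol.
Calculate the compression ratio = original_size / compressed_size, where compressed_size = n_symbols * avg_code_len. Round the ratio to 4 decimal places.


original_size = n_symbols * orig_bits = 6416 * 8 = 51328 bits
compressed_size = n_symbols * avg_code_len = 6416 * 3.88 = 24894.08 bits
ratio = original_size / compressed_size = 51328 / 24894.08 = 2.0619

Compression ratio = 2.0619


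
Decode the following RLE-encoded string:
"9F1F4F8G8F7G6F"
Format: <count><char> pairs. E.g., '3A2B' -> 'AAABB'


Expanding each <count><char> pair:
  9F -> 'FFFFFFFFF'
  1F -> 'F'
  4F -> 'FFFF'
  8G -> 'GGGGGGGG'
  8F -> 'FFFFFFFF'
  7G -> 'GGGGGGG'
  6F -> 'FFFFFF'

Decoded = FFFFFFFFFFFFFFGGGGGGGGFFFFFFFFGGGGGGGFFFFFF


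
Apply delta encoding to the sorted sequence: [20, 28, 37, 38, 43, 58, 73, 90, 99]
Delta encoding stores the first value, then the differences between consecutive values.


First value: 20
Deltas:
  28 - 20 = 8
  37 - 28 = 9
  38 - 37 = 1
  43 - 38 = 5
  58 - 43 = 15
  73 - 58 = 15
  90 - 73 = 17
  99 - 90 = 9


Delta encoded: [20, 8, 9, 1, 5, 15, 15, 17, 9]


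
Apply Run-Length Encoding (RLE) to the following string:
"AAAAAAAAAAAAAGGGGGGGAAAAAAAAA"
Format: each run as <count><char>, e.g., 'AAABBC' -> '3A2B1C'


Scanning runs left to right:
  i=0: run of 'A' x 13 -> '13A'
  i=13: run of 'G' x 7 -> '7G'
  i=20: run of 'A' x 9 -> '9A'

RLE = 13A7G9A


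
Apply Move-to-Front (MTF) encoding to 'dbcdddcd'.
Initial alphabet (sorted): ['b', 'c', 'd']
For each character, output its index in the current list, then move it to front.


MTF encoding:
'd': index 2 in ['b', 'c', 'd'] -> ['d', 'b', 'c']
'b': index 1 in ['d', 'b', 'c'] -> ['b', 'd', 'c']
'c': index 2 in ['b', 'd', 'c'] -> ['c', 'b', 'd']
'd': index 2 in ['c', 'b', 'd'] -> ['d', 'c', 'b']
'd': index 0 in ['d', 'c', 'b'] -> ['d', 'c', 'b']
'd': index 0 in ['d', 'c', 'b'] -> ['d', 'c', 'b']
'c': index 1 in ['d', 'c', 'b'] -> ['c', 'd', 'b']
'd': index 1 in ['c', 'd', 'b'] -> ['d', 'c', 'b']


Output: [2, 1, 2, 2, 0, 0, 1, 1]


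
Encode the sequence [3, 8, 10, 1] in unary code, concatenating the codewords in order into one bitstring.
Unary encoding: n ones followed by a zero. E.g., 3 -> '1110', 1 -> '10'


Encode each number as n ones followed by a terminating 0:
  3 -> 1110 (4 bits)
  8 -> 111111110 (9 bits)
  10 -> 11111111110 (11 bits)
  1 -> 10 (2 bits)
Total length = 4 + 9 + 11 + 2 = 26 bits.

Unary([3, 8, 10, 1]) = 11101111111101111111111010 (26 bits)


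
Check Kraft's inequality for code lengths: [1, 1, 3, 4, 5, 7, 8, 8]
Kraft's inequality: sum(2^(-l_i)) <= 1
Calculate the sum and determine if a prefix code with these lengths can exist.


Sum = 2^(-1) + 2^(-1) + 2^(-3) + 2^(-4) + 2^(-5) + 2^(-7) + 2^(-8) + 2^(-8)
    = 0.5 + 0.5 + 0.125 + 0.0625 + 0.03125 + 0.0078125 + 0.00390625 + 0.00390625
    = 316/256 = 1.234375
Since 1.234375 > 1, Kraft's inequality is NOT satisfied.
A prefix code with these lengths CANNOT exist.

Kraft sum = 1.234375. Not satisfied.


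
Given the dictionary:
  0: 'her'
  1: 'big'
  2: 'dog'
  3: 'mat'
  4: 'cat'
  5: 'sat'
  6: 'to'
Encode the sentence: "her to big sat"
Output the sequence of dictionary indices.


Look up each word in the dictionary:
  'her' -> 0
  'to' -> 6
  'big' -> 1
  'sat' -> 5

Encoded: [0, 6, 1, 5]


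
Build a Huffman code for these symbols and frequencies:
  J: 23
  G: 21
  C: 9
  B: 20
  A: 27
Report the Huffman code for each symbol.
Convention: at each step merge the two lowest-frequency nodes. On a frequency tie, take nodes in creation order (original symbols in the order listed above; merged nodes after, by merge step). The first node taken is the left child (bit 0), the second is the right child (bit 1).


Huffman tree construction:
Step 1: Merge C(9) + B(20) = 29
Step 2: Merge G(21) + J(23) = 44
Step 3: Merge A(27) + (C+B)(29) = 56
Step 4: Merge (G+J)(44) + (A+(C+B))(56) = 100
Read each symbol's code off the tree from the root (left child = 0, right child = 1).

Codes:
  J: 01 (length 2)
  G: 00 (length 2)
  C: 110 (length 3)
  B: 111 (length 3)
  A: 10 (length 2)
Average code length: 229/100 = 2.2900 bits/symbol


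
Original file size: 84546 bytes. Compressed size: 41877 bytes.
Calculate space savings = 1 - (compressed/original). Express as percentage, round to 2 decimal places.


ratio = compressed/original = 41877/84546 = 0.495316
savings = 1 - ratio = 1 - 0.495316 = 0.504684
as a percentage: 0.504684 * 100 = 50.47%

Space savings = 1 - 41877/84546 = 50.47%


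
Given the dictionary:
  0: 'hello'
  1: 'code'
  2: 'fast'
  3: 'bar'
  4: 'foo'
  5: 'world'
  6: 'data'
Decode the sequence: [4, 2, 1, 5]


Look up each index in the dictionary:
  4 -> 'foo'
  2 -> 'fast'
  1 -> 'code'
  5 -> 'world'

Decoded: "foo fast code world"


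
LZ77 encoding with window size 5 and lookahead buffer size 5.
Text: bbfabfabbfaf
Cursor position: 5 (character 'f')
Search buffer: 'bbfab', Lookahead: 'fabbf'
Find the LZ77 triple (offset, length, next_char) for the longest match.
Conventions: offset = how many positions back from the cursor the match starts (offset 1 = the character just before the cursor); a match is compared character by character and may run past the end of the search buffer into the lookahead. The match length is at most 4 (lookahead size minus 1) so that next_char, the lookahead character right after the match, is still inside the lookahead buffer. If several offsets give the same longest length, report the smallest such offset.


Try each offset into the search buffer:
  offset=1 (pos 4, char 'b'): match length 0
  offset=2 (pos 3, char 'a'): match length 0
  offset=3 (pos 2, char 'f'): match length 3
  offset=4 (pos 1, char 'b'): match length 0
  offset=5 (pos 0, char 'b'): match length 0
Longest match has length 3 at offset 3.
next_char = character at position 5 + 3 = 8 -> 'b'

Best match: offset=3, length=3 (matching 'fab' starting at position 2)
LZ77 triple: (3, 3, 'b')


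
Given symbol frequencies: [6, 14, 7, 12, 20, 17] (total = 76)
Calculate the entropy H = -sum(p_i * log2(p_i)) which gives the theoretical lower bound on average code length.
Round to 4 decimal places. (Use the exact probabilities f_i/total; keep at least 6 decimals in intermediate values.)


Per-symbol terms -p_i * log2(p_i) with p_i = f_i/76:
  p = 6/76 = 0.078947: log2(p) = -3.662965, -p*log2(p) = 0.289181
  p = 14/76 = 0.184211: log2(p) = -2.440573, -p*log2(p) = 0.449579
  p = 7/76 = 0.092105: log2(p) = -3.440573, -p*log2(p) = 0.316895
  p = 12/76 = 0.157895: log2(p) = -2.662965, -p*log2(p) = 0.420468
  p = 20/76 = 0.263158: log2(p) = -1.925999, -p*log2(p) = 0.506842
  p = 17/76 = 0.223684: log2(p) = -2.160465, -p*log2(p) = 0.483262
H = 0.289181 + 0.449579 + 0.316895 + 0.420468 + 0.506842 + 0.483262 = 2.466227

H = 2.4662 bits/symbol


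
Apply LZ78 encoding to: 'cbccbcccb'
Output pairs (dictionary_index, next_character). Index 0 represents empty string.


LZ78 encoding steps:
Dictionary: {0: ''}
Step 1: w='' (idx 0), next='c' -> output (0, 'c'), add 'c' as idx 1
Step 2: w='' (idx 0), next='b' -> output (0, 'b'), add 'b' as idx 2
Step 3: w='c' (idx 1), next='c' -> output (1, 'c'), add 'cc' as idx 3
Step 4: w='b' (idx 2), next='c' -> output (2, 'c'), add 'bc' as idx 4
Step 5: w='cc' (idx 3), next='b' -> output (3, 'b'), add 'ccb' as idx 5


Encoded: [(0, 'c'), (0, 'b'), (1, 'c'), (2, 'c'), (3, 'b')]


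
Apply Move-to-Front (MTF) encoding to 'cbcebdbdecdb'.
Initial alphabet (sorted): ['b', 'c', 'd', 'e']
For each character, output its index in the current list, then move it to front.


MTF encoding:
'c': index 1 in ['b', 'c', 'd', 'e'] -> ['c', 'b', 'd', 'e']
'b': index 1 in ['c', 'b', 'd', 'e'] -> ['b', 'c', 'd', 'e']
'c': index 1 in ['b', 'c', 'd', 'e'] -> ['c', 'b', 'd', 'e']
'e': index 3 in ['c', 'b', 'd', 'e'] -> ['e', 'c', 'b', 'd']
'b': index 2 in ['e', 'c', 'b', 'd'] -> ['b', 'e', 'c', 'd']
'd': index 3 in ['b', 'e', 'c', 'd'] -> ['d', 'b', 'e', 'c']
'b': index 1 in ['d', 'b', 'e', 'c'] -> ['b', 'd', 'e', 'c']
'd': index 1 in ['b', 'd', 'e', 'c'] -> ['d', 'b', 'e', 'c']
'e': index 2 in ['d', 'b', 'e', 'c'] -> ['e', 'd', 'b', 'c']
'c': index 3 in ['e', 'd', 'b', 'c'] -> ['c', 'e', 'd', 'b']
'd': index 2 in ['c', 'e', 'd', 'b'] -> ['d', 'c', 'e', 'b']
'b': index 3 in ['d', 'c', 'e', 'b'] -> ['b', 'd', 'c', 'e']


Output: [1, 1, 1, 3, 2, 3, 1, 1, 2, 3, 2, 3]


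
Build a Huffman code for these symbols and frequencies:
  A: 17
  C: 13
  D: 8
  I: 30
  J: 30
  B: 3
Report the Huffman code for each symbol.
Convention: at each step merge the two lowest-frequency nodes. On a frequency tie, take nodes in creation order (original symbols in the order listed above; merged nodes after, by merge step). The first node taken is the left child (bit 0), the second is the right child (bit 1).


Huffman tree construction:
Step 1: Merge B(3) + D(8) = 11
Step 2: Merge (B+D)(11) + C(13) = 24
Step 3: Merge A(17) + ((B+D)+C)(24) = 41
Step 4: Merge I(30) + J(30) = 60
Step 5: Merge (A+((B+D)+C))(41) + (I+J)(60) = 101
Read each symbol's code off the tree from the root (left child = 0, right child = 1).

Codes:
  A: 00 (length 2)
  C: 011 (length 3)
  D: 0101 (length 4)
  I: 10 (length 2)
  J: 11 (length 2)
  B: 0100 (length 4)
Average code length: 237/101 = 2.3465 bits/symbol


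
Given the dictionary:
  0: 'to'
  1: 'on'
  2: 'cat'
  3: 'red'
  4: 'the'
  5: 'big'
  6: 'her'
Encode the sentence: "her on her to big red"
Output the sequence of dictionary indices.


Look up each word in the dictionary:
  'her' -> 6
  'on' -> 1
  'her' -> 6
  'to' -> 0
  'big' -> 5
  'red' -> 3

Encoded: [6, 1, 6, 0, 5, 3]


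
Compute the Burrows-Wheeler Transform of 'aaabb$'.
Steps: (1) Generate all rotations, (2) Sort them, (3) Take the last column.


Rotations (sorted):
  0: $aaabb -> last char: b
  1: aaabb$ -> last char: $
  2: aabb$a -> last char: a
  3: abb$aa -> last char: a
  4: b$aaab -> last char: b
  5: bb$aaa -> last char: a


BWT = b$aaba


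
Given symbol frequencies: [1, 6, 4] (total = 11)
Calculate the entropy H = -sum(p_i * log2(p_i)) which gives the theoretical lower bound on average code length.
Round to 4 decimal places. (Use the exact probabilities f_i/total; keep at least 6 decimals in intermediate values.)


Per-symbol terms -p_i * log2(p_i) with p_i = f_i/11:
  p = 1/11 = 0.090909: log2(p) = -3.459432, -p*log2(p) = 0.314494
  p = 6/11 = 0.545455: log2(p) = -0.874469, -p*log2(p) = 0.476983
  p = 4/11 = 0.363636: log2(p) = -1.459432, -p*log2(p) = 0.530702
H = 0.314494 + 0.476983 + 0.530702 = 1.322179

H = 1.3222 bits/symbol


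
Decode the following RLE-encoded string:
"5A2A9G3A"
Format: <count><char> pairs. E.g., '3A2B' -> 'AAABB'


Expanding each <count><char> pair:
  5A -> 'AAAAA'
  2A -> 'AA'
  9G -> 'GGGGGGGGG'
  3A -> 'AAA'

Decoded = AAAAAAAGGGGGGGGGAAA


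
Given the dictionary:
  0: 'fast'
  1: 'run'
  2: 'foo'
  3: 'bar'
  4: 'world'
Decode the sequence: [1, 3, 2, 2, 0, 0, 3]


Look up each index in the dictionary:
  1 -> 'run'
  3 -> 'bar'
  2 -> 'foo'
  2 -> 'foo'
  0 -> 'fast'
  0 -> 'fast'
  3 -> 'bar'

Decoded: "run bar foo foo fast fast bar"


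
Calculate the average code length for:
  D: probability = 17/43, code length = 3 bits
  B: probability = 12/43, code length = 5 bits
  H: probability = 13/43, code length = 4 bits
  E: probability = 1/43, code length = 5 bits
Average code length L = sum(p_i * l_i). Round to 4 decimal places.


Weighted contributions p_i * l_i:
  D: (17/43) * 3 = 51/43
  B: (12/43) * 5 = 60/43
  H: (13/43) * 4 = 52/43
  E: (1/43) * 5 = 5/43
Sum = (51 + 60 + 52 + 5)/43 = 168/43

L = 168/43 = 3.9070 bits/symbol


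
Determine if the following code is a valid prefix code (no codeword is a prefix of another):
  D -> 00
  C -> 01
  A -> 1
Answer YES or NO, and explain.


Checking each pair (does one codeword prefix another?):
  D='00' vs C='01': no prefix
  D='00' vs A='1': no prefix
  C='01' vs D='00': no prefix
  C='01' vs A='1': no prefix
  A='1' vs D='00': no prefix
  A='1' vs C='01': no prefix
No violation found over all pairs.

YES -- this is a valid prefix code. No codeword is a prefix of any other codeword.


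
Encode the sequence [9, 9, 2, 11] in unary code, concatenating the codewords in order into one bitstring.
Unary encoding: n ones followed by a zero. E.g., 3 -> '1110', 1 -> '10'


Encode each number as n ones followed by a terminating 0:
  9 -> 1111111110 (10 bits)
  9 -> 1111111110 (10 bits)
  2 -> 110 (3 bits)
  11 -> 111111111110 (12 bits)
Total length = 10 + 10 + 3 + 12 = 35 bits.

Unary([9, 9, 2, 11]) = 11111111101111111110110111111111110 (35 bits)


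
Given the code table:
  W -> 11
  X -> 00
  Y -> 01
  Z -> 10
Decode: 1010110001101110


Decoding:
10 -> Z
10 -> Z
11 -> W
00 -> X
01 -> Y
10 -> Z
11 -> W
10 -> Z


Result: ZZWXYZWZ


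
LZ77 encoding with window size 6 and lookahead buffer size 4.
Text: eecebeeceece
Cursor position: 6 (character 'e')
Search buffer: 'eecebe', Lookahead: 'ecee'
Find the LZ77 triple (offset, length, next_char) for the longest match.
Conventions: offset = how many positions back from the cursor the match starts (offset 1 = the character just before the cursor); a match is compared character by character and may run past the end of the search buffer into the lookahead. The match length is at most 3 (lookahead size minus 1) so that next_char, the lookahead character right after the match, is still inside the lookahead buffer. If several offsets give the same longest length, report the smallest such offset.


Try each offset into the search buffer:
  offset=1 (pos 5, char 'e'): match length 1
  offset=2 (pos 4, char 'b'): match length 0
  offset=3 (pos 3, char 'e'): match length 1
  offset=4 (pos 2, char 'c'): match length 0
  offset=5 (pos 1, char 'e'): match length 3
  offset=6 (pos 0, char 'e'): match length 1
Longest match has length 3 at offset 5.
next_char = character at position 6 + 3 = 9 -> 'e'

Best match: offset=5, length=3 (matching 'ece' starting at position 1)
LZ77 triple: (5, 3, 'e')


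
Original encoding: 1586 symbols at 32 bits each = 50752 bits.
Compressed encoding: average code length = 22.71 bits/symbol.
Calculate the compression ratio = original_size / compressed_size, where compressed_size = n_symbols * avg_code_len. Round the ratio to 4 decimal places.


original_size = n_symbols * orig_bits = 1586 * 32 = 50752 bits
compressed_size = n_symbols * avg_code_len = 1586 * 22.71 = 36018.06 bits
ratio = original_size / compressed_size = 50752 / 36018.06 = 1.4091

Compression ratio = 1.4091


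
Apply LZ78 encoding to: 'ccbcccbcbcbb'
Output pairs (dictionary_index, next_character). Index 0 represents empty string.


LZ78 encoding steps:
Dictionary: {0: ''}
Step 1: w='' (idx 0), next='c' -> output (0, 'c'), add 'c' as idx 1
Step 2: w='c' (idx 1), next='b' -> output (1, 'b'), add 'cb' as idx 2
Step 3: w='c' (idx 1), next='c' -> output (1, 'c'), add 'cc' as idx 3
Step 4: w='cb' (idx 2), next='c' -> output (2, 'c'), add 'cbc' as idx 4
Step 5: w='' (idx 0), next='b' -> output (0, 'b'), add 'b' as idx 5
Step 6: w='cb' (idx 2), next='b' -> output (2, 'b'), add 'cbb' as idx 6


Encoded: [(0, 'c'), (1, 'b'), (1, 'c'), (2, 'c'), (0, 'b'), (2, 'b')]


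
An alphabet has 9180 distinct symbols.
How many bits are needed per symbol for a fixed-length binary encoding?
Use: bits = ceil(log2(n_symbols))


log2(9180) = 13.1643
Bracket: 2^13 = 8192 < 9180 <= 2^14 = 16384
So ceil(log2(9180)) = 14

bits = ceil(log2(9180)) = ceil(13.1643) = 14 bits


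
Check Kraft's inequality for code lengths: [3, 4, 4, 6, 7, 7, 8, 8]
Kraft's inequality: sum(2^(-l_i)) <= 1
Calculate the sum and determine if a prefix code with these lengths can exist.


Sum = 2^(-3) + 2^(-4) + 2^(-4) + 2^(-6) + 2^(-7) + 2^(-7) + 2^(-8) + 2^(-8)
    = 0.125 + 0.0625 + 0.0625 + 0.015625 + 0.0078125 + 0.0078125 + 0.00390625 + 0.00390625
    = 74/256 = 0.2890625
Since 0.2890625 <= 1, Kraft's inequality IS satisfied.
A prefix code with these lengths CAN exist.

Kraft sum = 0.2890625. Satisfied.


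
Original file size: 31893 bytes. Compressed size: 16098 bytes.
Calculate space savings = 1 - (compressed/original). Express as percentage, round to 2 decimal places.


ratio = compressed/original = 16098/31893 = 0.50475
savings = 1 - ratio = 1 - 0.50475 = 0.49525
as a percentage: 0.49525 * 100 = 49.52%

Space savings = 1 - 16098/31893 = 49.52%


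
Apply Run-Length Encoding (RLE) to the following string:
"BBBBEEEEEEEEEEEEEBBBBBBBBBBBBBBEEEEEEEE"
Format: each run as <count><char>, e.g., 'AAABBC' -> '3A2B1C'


Scanning runs left to right:
  i=0: run of 'B' x 4 -> '4B'
  i=4: run of 'E' x 13 -> '13E'
  i=17: run of 'B' x 14 -> '14B'
  i=31: run of 'E' x 8 -> '8E'

RLE = 4B13E14B8E


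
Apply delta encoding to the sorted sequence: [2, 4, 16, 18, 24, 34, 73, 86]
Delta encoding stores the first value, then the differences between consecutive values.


First value: 2
Deltas:
  4 - 2 = 2
  16 - 4 = 12
  18 - 16 = 2
  24 - 18 = 6
  34 - 24 = 10
  73 - 34 = 39
  86 - 73 = 13


Delta encoded: [2, 2, 12, 2, 6, 10, 39, 13]


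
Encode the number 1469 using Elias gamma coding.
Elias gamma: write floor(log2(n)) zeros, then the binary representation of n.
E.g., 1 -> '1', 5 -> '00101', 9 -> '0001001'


num_bits = floor(log2(1469)) + 1 = 11
leading_zeros = num_bits - 1 = 10
binary(1469) = 10110111101

Elias gamma(1469) = '0000000000' + '10110111101' = 000000000010110111101 (21 bits)


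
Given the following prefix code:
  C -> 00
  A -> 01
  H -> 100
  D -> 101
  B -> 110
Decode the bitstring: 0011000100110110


Decoding step by step:
Bits 00 -> C
Bits 110 -> B
Bits 00 -> C
Bits 100 -> H
Bits 110 -> B
Bits 110 -> B


Decoded message: CBCHBB


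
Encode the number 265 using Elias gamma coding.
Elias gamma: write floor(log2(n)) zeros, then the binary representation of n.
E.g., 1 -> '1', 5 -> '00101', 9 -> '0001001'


num_bits = floor(log2(265)) + 1 = 9
leading_zeros = num_bits - 1 = 8
binary(265) = 100001001

Elias gamma(265) = '00000000' + '100001001' = 00000000100001001 (17 bits)


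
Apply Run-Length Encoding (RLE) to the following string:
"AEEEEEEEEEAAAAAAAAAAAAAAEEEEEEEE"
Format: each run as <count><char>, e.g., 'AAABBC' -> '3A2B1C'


Scanning runs left to right:
  i=0: run of 'A' x 1 -> '1A'
  i=1: run of 'E' x 9 -> '9E'
  i=10: run of 'A' x 14 -> '14A'
  i=24: run of 'E' x 8 -> '8E'

RLE = 1A9E14A8E


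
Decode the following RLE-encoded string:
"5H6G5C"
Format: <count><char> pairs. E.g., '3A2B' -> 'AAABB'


Expanding each <count><char> pair:
  5H -> 'HHHHH'
  6G -> 'GGGGGG'
  5C -> 'CCCCC'

Decoded = HHHHHGGGGGGCCCCC


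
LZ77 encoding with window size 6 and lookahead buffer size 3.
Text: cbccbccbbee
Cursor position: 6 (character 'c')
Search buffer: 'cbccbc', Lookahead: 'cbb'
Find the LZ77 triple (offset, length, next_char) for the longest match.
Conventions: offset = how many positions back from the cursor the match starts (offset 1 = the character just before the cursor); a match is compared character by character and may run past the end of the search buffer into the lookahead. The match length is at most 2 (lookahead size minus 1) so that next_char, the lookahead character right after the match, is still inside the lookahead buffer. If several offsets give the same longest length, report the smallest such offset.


Try each offset into the search buffer:
  offset=1 (pos 5, char 'c'): match length 1
  offset=2 (pos 4, char 'b'): match length 0
  offset=3 (pos 3, char 'c'): match length 2
  offset=4 (pos 2, char 'c'): match length 1
  offset=5 (pos 1, char 'b'): match length 0
  offset=6 (pos 0, char 'c'): match length 2
Longest match has length 2, found at offsets 3, 6; take the smallest, offset 3.
next_char = character at position 6 + 2 = 8 -> 'b'

Best match: offset=3, length=2 (matching 'cb' starting at position 3)
LZ77 triple: (3, 2, 'b')


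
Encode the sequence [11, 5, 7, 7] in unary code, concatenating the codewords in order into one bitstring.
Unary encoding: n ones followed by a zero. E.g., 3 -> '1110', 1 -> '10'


Encode each number as n ones followed by a terminating 0:
  11 -> 111111111110 (12 bits)
  5 -> 111110 (6 bits)
  7 -> 11111110 (8 bits)
  7 -> 11111110 (8 bits)
Total length = 12 + 6 + 8 + 8 = 34 bits.

Unary([11, 5, 7, 7]) = 1111111111101111101111111011111110 (34 bits)


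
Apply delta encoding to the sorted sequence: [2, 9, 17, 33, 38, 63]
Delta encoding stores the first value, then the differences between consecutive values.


First value: 2
Deltas:
  9 - 2 = 7
  17 - 9 = 8
  33 - 17 = 16
  38 - 33 = 5
  63 - 38 = 25


Delta encoded: [2, 7, 8, 16, 5, 25]


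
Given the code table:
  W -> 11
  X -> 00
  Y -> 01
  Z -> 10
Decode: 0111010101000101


Decoding:
01 -> Y
11 -> W
01 -> Y
01 -> Y
01 -> Y
00 -> X
01 -> Y
01 -> Y


Result: YWYYYXYY


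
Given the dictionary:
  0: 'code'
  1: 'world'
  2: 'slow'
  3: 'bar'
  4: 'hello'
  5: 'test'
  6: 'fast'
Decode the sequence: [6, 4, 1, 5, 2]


Look up each index in the dictionary:
  6 -> 'fast'
  4 -> 'hello'
  1 -> 'world'
  5 -> 'test'
  2 -> 'slow'

Decoded: "fast hello world test slow"


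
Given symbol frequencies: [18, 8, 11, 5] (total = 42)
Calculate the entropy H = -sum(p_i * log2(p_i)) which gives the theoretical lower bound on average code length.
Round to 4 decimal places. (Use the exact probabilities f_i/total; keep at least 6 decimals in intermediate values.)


Per-symbol terms -p_i * log2(p_i) with p_i = f_i/42:
  p = 18/42 = 0.428571: log2(p) = -1.222392, -p*log2(p) = 0.523882
  p = 8/42 = 0.190476: log2(p) = -2.392317, -p*log2(p) = 0.455680
  p = 11/42 = 0.261905: log2(p) = -1.932886, -p*log2(p) = 0.506232
  p = 5/42 = 0.119048: log2(p) = -3.070389, -p*log2(p) = 0.365523
H = 0.523882 + 0.455680 + 0.506232 + 0.365523 = 1.851317

H = 1.8513 bits/symbol


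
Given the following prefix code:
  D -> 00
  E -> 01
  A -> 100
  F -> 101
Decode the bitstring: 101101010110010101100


Decoding step by step:
Bits 101 -> F
Bits 101 -> F
Bits 01 -> E
Bits 01 -> E
Bits 100 -> A
Bits 101 -> F
Bits 01 -> E
Bits 100 -> A


Decoded message: FFEEAFEA


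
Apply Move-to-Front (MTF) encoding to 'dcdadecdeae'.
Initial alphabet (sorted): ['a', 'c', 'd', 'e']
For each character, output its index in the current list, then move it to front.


MTF encoding:
'd': index 2 in ['a', 'c', 'd', 'e'] -> ['d', 'a', 'c', 'e']
'c': index 2 in ['d', 'a', 'c', 'e'] -> ['c', 'd', 'a', 'e']
'd': index 1 in ['c', 'd', 'a', 'e'] -> ['d', 'c', 'a', 'e']
'a': index 2 in ['d', 'c', 'a', 'e'] -> ['a', 'd', 'c', 'e']
'd': index 1 in ['a', 'd', 'c', 'e'] -> ['d', 'a', 'c', 'e']
'e': index 3 in ['d', 'a', 'c', 'e'] -> ['e', 'd', 'a', 'c']
'c': index 3 in ['e', 'd', 'a', 'c'] -> ['c', 'e', 'd', 'a']
'd': index 2 in ['c', 'e', 'd', 'a'] -> ['d', 'c', 'e', 'a']
'e': index 2 in ['d', 'c', 'e', 'a'] -> ['e', 'd', 'c', 'a']
'a': index 3 in ['e', 'd', 'c', 'a'] -> ['a', 'e', 'd', 'c']
'e': index 1 in ['a', 'e', 'd', 'c'] -> ['e', 'a', 'd', 'c']


Output: [2, 2, 1, 2, 1, 3, 3, 2, 2, 3, 1]


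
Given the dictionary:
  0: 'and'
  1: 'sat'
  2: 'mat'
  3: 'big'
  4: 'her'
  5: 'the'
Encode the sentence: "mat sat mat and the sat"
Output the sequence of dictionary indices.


Look up each word in the dictionary:
  'mat' -> 2
  'sat' -> 1
  'mat' -> 2
  'and' -> 0
  'the' -> 5
  'sat' -> 1

Encoded: [2, 1, 2, 0, 5, 1]


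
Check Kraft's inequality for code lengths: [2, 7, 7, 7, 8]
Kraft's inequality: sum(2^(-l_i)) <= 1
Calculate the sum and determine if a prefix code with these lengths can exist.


Sum = 2^(-2) + 2^(-7) + 2^(-7) + 2^(-7) + 2^(-8)
    = 0.25 + 0.0078125 + 0.0078125 + 0.0078125 + 0.00390625
    = 71/256 = 0.27734375
Since 0.27734375 <= 1, Kraft's inequality IS satisfied.
A prefix code with these lengths CAN exist.

Kraft sum = 0.27734375. Satisfied.


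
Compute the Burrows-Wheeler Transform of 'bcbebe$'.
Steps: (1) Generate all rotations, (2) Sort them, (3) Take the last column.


Rotations (sorted):
  0: $bcbebe -> last char: e
  1: bcbebe$ -> last char: $
  2: be$bcbe -> last char: e
  3: bebe$bc -> last char: c
  4: cbebe$b -> last char: b
  5: e$bcbeb -> last char: b
  6: ebe$bcb -> last char: b


BWT = e$ecbbb


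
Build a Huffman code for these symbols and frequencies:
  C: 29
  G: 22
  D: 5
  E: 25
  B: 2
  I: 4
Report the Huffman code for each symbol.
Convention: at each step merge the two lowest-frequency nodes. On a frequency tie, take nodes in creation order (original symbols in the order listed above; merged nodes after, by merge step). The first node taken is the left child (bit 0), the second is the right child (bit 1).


Huffman tree construction:
Step 1: Merge B(2) + I(4) = 6
Step 2: Merge D(5) + (B+I)(6) = 11
Step 3: Merge (D+(B+I))(11) + G(22) = 33
Step 4: Merge E(25) + C(29) = 54
Step 5: Merge ((D+(B+I))+G)(33) + (E+C)(54) = 87
Read each symbol's code off the tree from the root (left child = 0, right child = 1).

Codes:
  C: 11 (length 2)
  G: 01 (length 2)
  D: 000 (length 3)
  E: 10 (length 2)
  B: 0010 (length 4)
  I: 0011 (length 4)
Average code length: 191/87 = 2.1954 bits/symbol


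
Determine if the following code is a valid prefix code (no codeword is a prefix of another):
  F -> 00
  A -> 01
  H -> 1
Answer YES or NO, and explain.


Checking each pair (does one codeword prefix another?):
  F='00' vs A='01': no prefix
  F='00' vs H='1': no prefix
  A='01' vs F='00': no prefix
  A='01' vs H='1': no prefix
  H='1' vs F='00': no prefix
  H='1' vs A='01': no prefix
No violation found over all pairs.

YES -- this is a valid prefix code. No codeword is a prefix of any other codeword.


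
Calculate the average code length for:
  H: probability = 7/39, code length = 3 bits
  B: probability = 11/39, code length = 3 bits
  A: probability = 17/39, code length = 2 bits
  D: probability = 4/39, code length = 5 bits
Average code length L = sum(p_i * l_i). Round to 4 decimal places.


Weighted contributions p_i * l_i:
  H: (7/39) * 3 = 21/39
  B: (11/39) * 3 = 33/39
  A: (17/39) * 2 = 34/39
  D: (4/39) * 5 = 20/39
Sum = (21 + 33 + 34 + 20)/39 = 108/39

L = 108/39 = 2.7692 bits/symbol


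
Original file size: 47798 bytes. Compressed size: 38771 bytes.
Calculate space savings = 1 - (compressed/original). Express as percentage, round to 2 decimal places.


ratio = compressed/original = 38771/47798 = 0.811143
savings = 1 - ratio = 1 - 0.811143 = 0.188857
as a percentage: 0.188857 * 100 = 18.89%

Space savings = 1 - 38771/47798 = 18.89%


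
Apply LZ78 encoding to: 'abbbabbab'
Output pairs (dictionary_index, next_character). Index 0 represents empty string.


LZ78 encoding steps:
Dictionary: {0: ''}
Step 1: w='' (idx 0), next='a' -> output (0, 'a'), add 'a' as idx 1
Step 2: w='' (idx 0), next='b' -> output (0, 'b'), add 'b' as idx 2
Step 3: w='b' (idx 2), next='b' -> output (2, 'b'), add 'bb' as idx 3
Step 4: w='a' (idx 1), next='b' -> output (1, 'b'), add 'ab' as idx 4
Step 5: w='b' (idx 2), next='a' -> output (2, 'a'), add 'ba' as idx 5
Step 6: w='b' (idx 2), end of input -> output (2, '')


Encoded: [(0, 'a'), (0, 'b'), (2, 'b'), (1, 'b'), (2, 'a'), (2, '')]
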